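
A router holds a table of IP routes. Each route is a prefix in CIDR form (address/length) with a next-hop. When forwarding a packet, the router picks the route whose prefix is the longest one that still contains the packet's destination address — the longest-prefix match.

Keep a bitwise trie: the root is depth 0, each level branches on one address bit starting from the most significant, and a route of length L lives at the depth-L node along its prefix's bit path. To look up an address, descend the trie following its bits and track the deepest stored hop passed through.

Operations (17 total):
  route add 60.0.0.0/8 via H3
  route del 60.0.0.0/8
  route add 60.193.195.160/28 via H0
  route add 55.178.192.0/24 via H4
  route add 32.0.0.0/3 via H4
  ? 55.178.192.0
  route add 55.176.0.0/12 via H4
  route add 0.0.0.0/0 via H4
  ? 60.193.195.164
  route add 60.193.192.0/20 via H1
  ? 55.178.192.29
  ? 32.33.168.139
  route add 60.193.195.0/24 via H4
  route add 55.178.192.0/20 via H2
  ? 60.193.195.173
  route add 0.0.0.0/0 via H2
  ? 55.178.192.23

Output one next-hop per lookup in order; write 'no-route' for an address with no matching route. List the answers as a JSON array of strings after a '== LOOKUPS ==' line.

Apply in order:
  + 60.0.0.0/8 (H3) depth=8
  - 60.0.0.0/8 clear@8
  + 60.193.195.160/28 (H0) depth=28
  + 55.178.192.0/24 (H4) depth=24
  + 32.0.0.0/3 (H4) depth=3
  lookup 55.178.192.0: bits 001101111011001011000000 walk d0:-→d1:-→d2:-→d3:H4→d4:-→d5:-→d6:-→d7:-→d8:-→d9:-→d10:-→d11:-→d12:-→d13:-→d14:-→d15:-→d16:-→d17:-→d18:-→d19:-→d20:-→d21:-→d22:-→d23:-→d24:H4 -> H4
  + 55.176.0.0/12 (H4) depth=12
  + 0.0.0.0/0 (H4) depth=0
  lookup 60.193.195.164: bits 0011110011000001110000111010 walk d0:H4→d1:-→d2:-→d3:H4→d4:-→d5:-→d6:-→d7:-→d8:-→d9:-→d10:-→d11:-→d12:-→d13:-→d14:-→d15:-→d16:-→d17:-→d18:-→d19:-→d20:-→d21:-→d22:-→d23:-→d24:-→d25:-→d26:-→d27:-→d28:H0 -> H0
  + 60.193.192.0/20 (H1) depth=20
  lookup 55.178.192.29: bits 001101111011001011000000 walk d0:H4→d1:-→d2:-→d3:H4→d4:-→d5:-→d6:-→d7:-→d8:-→d9:-→d10:-→d11:-→d12:H4→d13:-→d14:-→d15:-→d16:-→d17:-→d18:-→d19:-→d20:-→d21:-→d22:-→d23:-→d24:H4 -> H4
  lookup 32.33.168.139: bits 001 walk d0:H4→d1:-→d2:-→d3:H4 -> H4
  + 60.193.195.0/24 (H4) depth=24
  + 55.178.192.0/20 (H2) depth=20
  lookup 60.193.195.173: bits 0011110011000001110000111010 walk d0:H4→d1:-→d2:-→d3:H4→d4:-→d5:-→d6:-→d7:-→d8:-→d9:-→d10:-→d11:-→d12:-→d13:-→d14:-→d15:-→d16:-→d17:-→d18:-→d19:-→d20:H1→d21:-→d22:-→d23:-→d24:H4→d25:-→d26:-→d27:-→d28:H0 -> H0
  + 0.0.0.0/0 (H2) depth=0
  lookup 55.178.192.23: bits 001101111011001011000000 walk d0:H2→d1:-→d2:-→d3:H4→d4:-→d5:-→d6:-→d7:-→d8:-→d9:-→d10:-→d11:-→d12:H4→d13:-→d14:-→d15:-→d16:-→d17:-→d18:-→d19:-→d20:H2→d21:-→d22:-→d23:-→d24:H4 -> H4

== LOOKUPS ==
["H4","H0","H4","H4","H0","H4"]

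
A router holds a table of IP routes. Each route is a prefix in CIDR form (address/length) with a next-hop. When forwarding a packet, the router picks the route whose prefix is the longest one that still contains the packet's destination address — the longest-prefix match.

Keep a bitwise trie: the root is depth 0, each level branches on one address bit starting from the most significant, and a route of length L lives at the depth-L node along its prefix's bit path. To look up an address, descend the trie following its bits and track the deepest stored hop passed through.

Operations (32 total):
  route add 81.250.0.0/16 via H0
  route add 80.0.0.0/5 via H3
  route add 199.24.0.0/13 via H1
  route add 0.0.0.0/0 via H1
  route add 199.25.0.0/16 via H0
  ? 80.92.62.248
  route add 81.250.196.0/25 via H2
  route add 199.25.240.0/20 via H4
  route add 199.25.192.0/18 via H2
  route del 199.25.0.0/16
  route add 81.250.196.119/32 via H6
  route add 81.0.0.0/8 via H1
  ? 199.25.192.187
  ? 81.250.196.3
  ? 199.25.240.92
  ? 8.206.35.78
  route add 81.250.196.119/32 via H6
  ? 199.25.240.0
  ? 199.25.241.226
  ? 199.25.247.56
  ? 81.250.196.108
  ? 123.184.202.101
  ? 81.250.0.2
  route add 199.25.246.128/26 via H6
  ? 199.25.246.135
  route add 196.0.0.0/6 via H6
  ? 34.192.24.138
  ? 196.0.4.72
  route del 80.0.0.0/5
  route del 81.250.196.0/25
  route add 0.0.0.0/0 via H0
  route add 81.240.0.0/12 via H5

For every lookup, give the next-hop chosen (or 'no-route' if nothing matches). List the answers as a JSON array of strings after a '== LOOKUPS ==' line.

Trace:
  + 81.250.0.0/16 (H0) depth=16
  + 80.0.0.0/5 (H3) depth=5
  + 199.24.0.0/13 (H1) depth=13
  + 0.0.0.0/0 (H1) depth=0
  + 199.25.0.0/16 (H0) depth=16
  Q 80.92.62.248: descend 0101000 ; hops seen [H1,H3] ; pick H3
  + 81.250.196.0/25 (H2) depth=25
  + 199.25.240.0/20 (H4) depth=20
  + 199.25.192.0/18 (H2) depth=18
  del 199.25.0.0/16 (clear depth 16)
  + 81.250.196.119/32 (H6) depth=32
  + 81.0.0.0/8 (H1) depth=8
  Q 199.25.192.187: descend 110001110001100111 ; hops seen [H1,H1,H2] ; pick H2
  Q 81.250.196.3: descend 0101000111111010110001000 ; hops seen [H1,H3,H1,H0,H2] ; pick H2
  Q 199.25.240.92: descend 11000111000110011111 ; hops seen [H1,H1,H2,H4] ; pick H4
  Q 8.206.35.78: descend 0 ; hops seen [H1] ; pick H1
  + 81.250.196.119/32 (H6) depth=32
  Q 199.25.240.0: descend 11000111000110011111 ; hops seen [H1,H1,H2,H4] ; pick H4
  Q 199.25.241.226: descend 11000111000110011111 ; hops seen [H1,H1,H2,H4] ; pick H4
  Q 199.25.247.56: descend 11000111000110011111 ; hops seen [H1,H1,H2,H4] ; pick H4
  Q 81.250.196.108: descend 010100011111101011000100011 ; hops seen [H1,H3,H1,H0,H2] ; pick H2
  Q 123.184.202.101: descend 01 ; hops seen [H1] ; pick H1
  Q 81.250.0.2: descend 0101000111111010 ; hops seen [H1,H3,H1,H0] ; pick H0
  + 199.25.246.128/26 (H6) depth=26
  Q 199.25.246.135: descend 11000111000110011111011010 ; hops seen [H1,H1,H2,H4,H6] ; pick H6
  + 196.0.0.0/6 (H6) depth=6
  Q 34.192.24.138: descend 0 ; hops seen [H1] ; pick H1
  Q 196.0.4.72: descend 110001 ; hops seen [H1,H6] ; pick H6
  del 80.0.0.0/5 (clear depth 5)
  del 81.250.196.0/25 (clear depth 25)
  + 0.0.0.0/0 (H0) depth=0
  + 81.240.0.0/12 (H5) depth=12

== LOOKUPS ==
["H3","H2","H2","H4","H1","H4","H4","H4","H2","H1","H0","H6","H1","H6"]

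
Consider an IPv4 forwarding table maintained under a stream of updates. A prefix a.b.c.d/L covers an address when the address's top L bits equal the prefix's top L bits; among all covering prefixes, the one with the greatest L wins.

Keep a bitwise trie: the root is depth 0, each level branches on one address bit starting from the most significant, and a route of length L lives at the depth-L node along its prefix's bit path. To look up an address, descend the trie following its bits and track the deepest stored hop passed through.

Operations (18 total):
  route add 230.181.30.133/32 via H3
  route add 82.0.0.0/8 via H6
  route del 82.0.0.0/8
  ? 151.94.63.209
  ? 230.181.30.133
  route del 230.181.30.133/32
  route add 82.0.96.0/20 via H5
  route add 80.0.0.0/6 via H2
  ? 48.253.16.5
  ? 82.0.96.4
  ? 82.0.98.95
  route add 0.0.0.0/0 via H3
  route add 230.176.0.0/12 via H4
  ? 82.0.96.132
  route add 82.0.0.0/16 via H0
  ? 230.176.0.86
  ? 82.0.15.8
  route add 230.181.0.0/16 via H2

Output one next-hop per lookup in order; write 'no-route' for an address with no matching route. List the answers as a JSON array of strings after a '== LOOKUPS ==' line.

Apply in order:
  + 230.181.30.133/32 (H3) depth=32
  + 82.0.0.0/8 (H6) depth=8
  del 82.0.0.0/8 (clear depth 8)
  Q 151.94.63.209: descend 1 ; hops seen [∅] ; pick no-route
  Q 230.181.30.133: descend 11100110101101010001111010000101 ; hops seen [H3] ; pick H3
  del 230.181.30.133/32 (clear depth 32)
  + 82.0.96.0/20 (H5) depth=20
  + 80.0.0.0/6 (H2) depth=6
  Q 48.253.16.5: descend 0 ; hops seen [∅] ; pick no-route
  Q 82.0.96.4: descend 01010010000000000110 ; hops seen [H2,H5] ; pick H5
  Q 82.0.98.95: descend 01010010000000000110 ; hops seen [H2,H5] ; pick H5
  + 0.0.0.0/0 (H3) depth=0
  + 230.176.0.0/12 (H4) depth=12
  Q 82.0.96.132: descend 01010010000000000110 ; hops seen [H3,H2,H5] ; pick H5
  + 82.0.0.0/16 (H0) depth=16
  Q 230.176.0.86: descend 1110011010110 ; hops seen [H3,H4] ; pick H4
  Q 82.0.15.8: descend 01010010000000000 ; hops seen [H3,H2,H0] ; pick H0
  + 230.181.0.0/16 (H2) depth=16

== LOOKUPS ==
["no-route","H3","no-route","H5","H5","H5","H4","H0"]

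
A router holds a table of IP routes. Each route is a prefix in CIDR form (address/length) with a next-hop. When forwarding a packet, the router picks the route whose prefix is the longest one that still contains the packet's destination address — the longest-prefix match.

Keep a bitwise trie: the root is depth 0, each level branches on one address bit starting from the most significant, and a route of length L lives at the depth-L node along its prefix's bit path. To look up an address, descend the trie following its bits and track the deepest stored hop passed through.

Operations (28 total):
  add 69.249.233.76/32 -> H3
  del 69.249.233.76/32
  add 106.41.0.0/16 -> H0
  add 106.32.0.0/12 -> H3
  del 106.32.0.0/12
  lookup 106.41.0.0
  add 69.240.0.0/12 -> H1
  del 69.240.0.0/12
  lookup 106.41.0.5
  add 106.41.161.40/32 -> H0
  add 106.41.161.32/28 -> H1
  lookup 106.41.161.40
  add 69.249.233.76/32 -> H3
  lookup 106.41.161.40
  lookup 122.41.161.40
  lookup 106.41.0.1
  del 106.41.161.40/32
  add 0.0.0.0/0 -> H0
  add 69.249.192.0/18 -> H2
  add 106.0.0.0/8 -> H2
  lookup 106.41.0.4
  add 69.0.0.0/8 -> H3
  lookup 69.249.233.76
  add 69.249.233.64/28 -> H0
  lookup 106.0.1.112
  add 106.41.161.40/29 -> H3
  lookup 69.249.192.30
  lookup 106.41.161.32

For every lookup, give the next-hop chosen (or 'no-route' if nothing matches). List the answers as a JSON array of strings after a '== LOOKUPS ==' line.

Trace:
  add 69.249.233.76/32 -> H3 at depth 32
  del 69.249.233.76/32 (clear depth 32)
  add 106.41.0.0/16 -> H0 at depth 16
  add 106.32.0.0/12 -> H3 at depth 12
  del 106.32.0.0/12 (clear depth 12)
  lookup 106.41.0.0: bits 0110101000101001 walk d0:-→d1:-→d2:-→d3:-→d4:-→d5:-→d6:-→d7:-→d8:-→d9:-→d10:-→d11:-→d12:-→d13:-→d14:-→d15:-→d16:H0 -> H0
  add 69.240.0.0/12 -> H1 at depth 12
  del 69.240.0.0/12 (clear depth 12)
  lookup 106.41.0.5: bits 0110101000101001 walk d0:-→d1:-→d2:-→d3:-→d4:-→d5:-→d6:-→d7:-→d8:-→d9:-→d10:-→d11:-→d12:-→d13:-→d14:-→d15:-→d16:H0 -> H0
  add 106.41.161.40/32 -> H0 at depth 32
  add 106.41.161.32/28 -> H1 at depth 28
  lookup 106.41.161.40: bits 01101010001010011010000100101000 walk d0:-→d1:-→d2:-→d3:-→d4:-→d5:-→d6:-→d7:-→d8:-→d9:-→d10:-→d11:-→d12:-→d13:-→d14:-→d15:-→d16:H0→d17:-→d18:-→d19:-→d20:-→d21:-→d22:-→d23:-→d24:-→d25:-→d26:-→d27:-→d28:H1→d29:-→d30:-→d31:-→d32:H0 -> H0
  add 69.249.233.76/32 -> H3 at depth 32
  lookup 106.41.161.40: bits 01101010001010011010000100101000 walk d0:-→d1:-→d2:-→d3:-→d4:-→d5:-→d6:-→d7:-→d8:-→d9:-→d10:-→d11:-→d12:-→d13:-→d14:-→d15:-→d16:H0→d17:-→d18:-→d19:-→d20:-→d21:-→d22:-→d23:-→d24:-→d25:-→d26:-→d27:-→d28:H1→d29:-→d30:-→d31:-→d32:H0 -> H0
  lookup 122.41.161.40: bits 011 walk d0:-→d1:-→d2:-→d3:- -> no-route
  lookup 106.41.0.1: bits 0110101000101001 walk d0:-→d1:-→d2:-→d3:-→d4:-→d5:-→d6:-→d7:-→d8:-→d9:-→d10:-→d11:-→d12:-→d13:-→d14:-→d15:-→d16:H0 -> H0
  del 106.41.161.40/32 (clear depth 32)
  add 0.0.0.0/0 -> H0 at depth 0
  add 69.249.192.0/18 -> H2 at depth 18
  add 106.0.0.0/8 -> H2 at depth 8
  lookup 106.41.0.4: bits 0110101000101001 walk d0:H0→d1:-→d2:-→d3:-→d4:-→d5:-→d6:-→d7:-→d8:H2→d9:-→d10:-→d11:-→d12:-→d13:-→d14:-→d15:-→d16:H0 -> H0
  add 69.0.0.0/8 -> H3 at depth 8
  lookup 69.249.233.76: bits 01000101111110011110100101001100 walk d0:H0→d1:-→d2:-→d3:-→d4:-→d5:-→d6:-→d7:-→d8:H3→d9:-→d10:-→d11:-→d12:-→d13:-→d14:-→d15:-→d16:-→d17:-→d18:H2→d19:-→d20:-→d21:-→d22:-→d23:-→d24:-→d25:-→d26:-→d27:-→d28:-→d29:-→d30:-→d31:-→d32:H3 -> H3
  add 69.249.233.64/28 -> H0 at depth 28
  lookup 106.0.1.112: bits 0110101000 walk d0:H0→d1:-→d2:-→d3:-→d4:-→d5:-→d6:-→d7:-→d8:H2→d9:-→d10:- -> H2
  add 106.41.161.40/29 -> H3 at depth 29
  lookup 69.249.192.30: bits 010001011111100111 walk d0:H0→d1:-→d2:-→d3:-→d4:-→d5:-→d6:-→d7:-→d8:H3→d9:-→d10:-→d11:-→d12:-→d13:-→d14:-→d15:-→d16:-→d17:-→d18:H2 -> H2
  lookup 106.41.161.32: bits 0110101000101001101000010010 walk d0:H0→d1:-→d2:-→d3:-→d4:-→d5:-→d6:-→d7:-→d8:H2→d9:-→d10:-→d11:-→d12:-→d13:-→d14:-→d15:-→d16:H0→d17:-→d18:-→d19:-→d20:-→d21:-→d22:-→d23:-→d24:-→d25:-→d26:-→d27:-→d28:H1 -> H1

== LOOKUPS ==
["H0","H0","H0","H0","no-route","H0","H0","H3","H2","H2","H1"]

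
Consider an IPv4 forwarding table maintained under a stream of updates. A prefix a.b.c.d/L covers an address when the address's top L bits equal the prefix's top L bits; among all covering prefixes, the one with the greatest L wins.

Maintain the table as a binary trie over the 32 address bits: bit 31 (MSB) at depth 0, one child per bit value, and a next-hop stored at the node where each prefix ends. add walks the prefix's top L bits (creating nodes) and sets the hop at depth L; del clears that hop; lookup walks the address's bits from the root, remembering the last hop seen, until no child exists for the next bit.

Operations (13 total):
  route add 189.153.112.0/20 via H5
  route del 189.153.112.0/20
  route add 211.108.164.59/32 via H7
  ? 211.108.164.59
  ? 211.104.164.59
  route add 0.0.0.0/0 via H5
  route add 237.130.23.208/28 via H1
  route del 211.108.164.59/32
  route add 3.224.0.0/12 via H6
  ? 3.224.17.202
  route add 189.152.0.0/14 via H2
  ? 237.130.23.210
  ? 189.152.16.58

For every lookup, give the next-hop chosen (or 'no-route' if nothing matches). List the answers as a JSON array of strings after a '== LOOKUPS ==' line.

Apply in order:
  + 189.153.112.0/20 (H5) depth=20
  - 189.153.112.0/20 clear@20
  + 211.108.164.59/32 (H7) depth=32
  lookup 211.108.164.59: bits 11010011011011001010010000111011 walk d0:-→d1:-→d2:-→d3:-→d4:-→d5:-→d6:-→d7:-→d8:-→d9:-→d10:-→d11:-→d12:-→d13:-→d14:-→d15:-→d16:-→d17:-→d18:-→d19:-→d20:-→d21:-→d22:-→d23:-→d24:-→d25:-→d26:-→d27:-→d28:-→d29:-→d30:-→d31:-→d32:H7 -> H7
  lookup 211.104.164.59: bits 1101001101101 walk d0:-→d1:-→d2:-→d3:-→d4:-→d5:-→d6:-→d7:-→d8:-→d9:-→d10:-→d11:-→d12:-→d13:- -> no-route
  + 0.0.0.0/0 (H5) depth=0
  + 237.130.23.208/28 (H1) depth=28
  - 211.108.164.59/32 clear@32
  + 3.224.0.0/12 (H6) depth=12
  lookup 3.224.17.202: bits 000000111110 walk d0:H5→d1:-→d2:-→d3:-→d4:-→d5:-→d6:-→d7:-→d8:-→d9:-→d10:-→d11:-→d12:H6 -> H6
  + 189.152.0.0/14 (H2) depth=14
  lookup 237.130.23.210: bits 1110110110000010000101111101 walk d0:H5→d1:-→d2:-→d3:-→d4:-→d5:-→d6:-→d7:-→d8:-→d9:-→d10:-→d11:-→d12:-→d13:-→d14:-→d15:-→d16:-→d17:-→d18:-→d19:-→d20:-→d21:-→d22:-→d23:-→d24:-→d25:-→d26:-→d27:-→d28:H1 -> H1
  lookup 189.152.16.58: bits 101111011001100 walk d0:H5→d1:-→d2:-→d3:-→d4:-→d5:-→d6:-→d7:-→d8:-→d9:-→d10:-→d11:-→d12:-→d13:-→d14:H2→d15:- -> H2

== LOOKUPS ==
["H7","no-route","H6","H1","H2"]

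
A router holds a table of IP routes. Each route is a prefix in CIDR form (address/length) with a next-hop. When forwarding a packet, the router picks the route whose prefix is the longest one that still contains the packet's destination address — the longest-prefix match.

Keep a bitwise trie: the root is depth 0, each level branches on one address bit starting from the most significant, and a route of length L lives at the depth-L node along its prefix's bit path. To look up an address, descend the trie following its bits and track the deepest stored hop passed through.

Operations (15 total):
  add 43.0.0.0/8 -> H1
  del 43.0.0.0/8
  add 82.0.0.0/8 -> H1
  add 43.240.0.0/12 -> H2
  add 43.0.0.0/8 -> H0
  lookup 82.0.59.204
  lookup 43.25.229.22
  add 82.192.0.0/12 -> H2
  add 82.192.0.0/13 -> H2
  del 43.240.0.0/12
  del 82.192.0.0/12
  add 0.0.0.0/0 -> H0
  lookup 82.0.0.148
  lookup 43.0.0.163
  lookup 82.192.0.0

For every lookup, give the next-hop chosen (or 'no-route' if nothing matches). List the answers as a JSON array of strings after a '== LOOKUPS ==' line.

Trace:
  add 43.0.0.0/8 -> H1 at depth 8
  - 43.0.0.0/8 clear@8
  add 82.0.0.0/8 -> H1 at depth 8
  add 43.240.0.0/12 -> H2 at depth 12
  add 43.0.0.0/8 -> H0 at depth 8
  Q 82.0.59.204: descend 01010010 ; hops seen [H1] ; pick H1
  Q 43.25.229.22: descend 00101011 ; hops seen [H0] ; pick H0
  add 82.192.0.0/12 -> H2 at depth 12
  add 82.192.0.0/13 -> H2 at depth 13
  - 43.240.0.0/12 clear@12
  - 82.192.0.0/12 clear@12
  add 0.0.0.0/0 -> H0 at depth 0
  Q 82.0.0.148: descend 01010010 ; hops seen [H0,H1] ; pick H1
  Q 43.0.0.163: descend 00101011 ; hops seen [H0,H0] ; pick H0
  Q 82.192.0.0: descend 0101001011000 ; hops seen [H0,H1,H2] ; pick H2

== LOOKUPS ==
["H1","H0","H1","H0","H2"]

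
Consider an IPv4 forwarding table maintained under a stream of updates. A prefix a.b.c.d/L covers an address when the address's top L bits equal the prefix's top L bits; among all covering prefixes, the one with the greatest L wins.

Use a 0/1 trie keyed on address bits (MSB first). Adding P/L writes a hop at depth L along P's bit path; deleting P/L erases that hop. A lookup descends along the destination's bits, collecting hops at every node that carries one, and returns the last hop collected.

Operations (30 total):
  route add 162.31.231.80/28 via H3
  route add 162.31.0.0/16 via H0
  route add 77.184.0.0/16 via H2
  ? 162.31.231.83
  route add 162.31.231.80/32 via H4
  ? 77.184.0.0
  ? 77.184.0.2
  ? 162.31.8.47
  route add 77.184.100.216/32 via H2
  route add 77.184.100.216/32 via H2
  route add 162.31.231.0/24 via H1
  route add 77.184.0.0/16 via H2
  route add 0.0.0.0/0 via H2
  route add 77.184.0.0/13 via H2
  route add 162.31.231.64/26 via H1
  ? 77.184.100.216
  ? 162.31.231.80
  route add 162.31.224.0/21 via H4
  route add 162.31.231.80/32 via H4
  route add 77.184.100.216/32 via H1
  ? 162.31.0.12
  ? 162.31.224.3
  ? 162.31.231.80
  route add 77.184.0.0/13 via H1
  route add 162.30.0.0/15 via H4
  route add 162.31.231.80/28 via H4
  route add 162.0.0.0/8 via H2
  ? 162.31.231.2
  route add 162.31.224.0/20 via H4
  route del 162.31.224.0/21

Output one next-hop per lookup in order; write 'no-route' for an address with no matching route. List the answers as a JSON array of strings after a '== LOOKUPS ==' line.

Process each operation:
  + 162.31.231.80/28 (H3) depth=28
  + 162.31.0.0/16 (H0) depth=16
  + 77.184.0.0/16 (H2) depth=16
  ? 162.31.231.83  path d0:-→d1:-→d2:-→d3:-→d4:-→d5:-→d6:-→d7:-→d8:-→d9:-→d10:-→d11:-→d12:-→d13:-→d14:-→d15:-→d16:H0→d17:-→d18:-→d19:-→d20:-→d21:-→d22:-→d23:-→d24:-→d25:-→d26:-→d27:-→d28:H3  best=H3
  + 162.31.231.80/32 (H4) depth=32
  ? 77.184.0.0  path d0:-→d1:-→d2:-→d3:-→d4:-→d5:-→d6:-→d7:-→d8:-→d9:-→d10:-→d11:-→d12:-→d13:-→d14:-→d15:-→d16:H2  best=H2
  ? 77.184.0.2  path d0:-→d1:-→d2:-→d3:-→d4:-→d5:-→d6:-→d7:-→d8:-→d9:-→d10:-→d11:-→d12:-→d13:-→d14:-→d15:-→d16:H2  best=H2
  ? 162.31.8.47  path d0:-→d1:-→d2:-→d3:-→d4:-→d5:-→d6:-→d7:-→d8:-→d9:-→d10:-→d11:-→d12:-→d13:-→d14:-→d15:-→d16:H0  best=H0
  + 77.184.100.216/32 (H2) depth=32
  + 77.184.100.216/32 (H2) depth=32
  + 162.31.231.0/24 (H1) depth=24
  + 77.184.0.0/16 (H2) depth=16
  + 0.0.0.0/0 (H2) depth=0
  + 77.184.0.0/13 (H2) depth=13
  + 162.31.231.64/26 (H1) depth=26
  ? 77.184.100.216  path d0:H2→d1:-→d2:-→d3:-→d4:-→d5:-→d6:-→d7:-→d8:-→d9:-→d10:-→d11:-→d12:-→d13:H2→d14:-→d15:-→d16:H2→d17:-→d18:-→d19:-→d20:-→d21:-→d22:-→d23:-→d24:-→d25:-→d26:-→d27:-→d28:-→d29:-→d30:-→d31:-→d32:H2  best=H2
  ? 162.31.231.80  path d0:H2→d1:-→d2:-→d3:-→d4:-→d5:-→d6:-→d7:-→d8:-→d9:-→d10:-→d11:-→d12:-→d13:-→d14:-→d15:-→d16:H0→d17:-→d18:-→d19:-→d20:-→d21:-→d22:-→d23:-→d24:H1→d25:-→d26:H1→d27:-→d28:H3→d29:-→d30:-→d31:-→d32:H4  best=H4
  + 162.31.224.0/21 (H4) depth=21
  + 162.31.231.80/32 (H4) depth=32
  + 77.184.100.216/32 (H1) depth=32
  ? 162.31.0.12  path d0:H2→d1:-→d2:-→d3:-→d4:-→d5:-→d6:-→d7:-→d8:-→d9:-→d10:-→d11:-→d12:-→d13:-→d14:-→d15:-→d16:H0  best=H0
  ? 162.31.224.3  path d0:H2→d1:-→d2:-→d3:-→d4:-→d5:-→d6:-→d7:-→d8:-→d9:-→d10:-→d11:-→d12:-→d13:-→d14:-→d15:-→d16:H0→d17:-→d18:-→d19:-→d20:-→d21:H4  best=H4
  ? 162.31.231.80  path d0:H2→d1:-→d2:-→d3:-→d4:-→d5:-→d6:-→d7:-→d8:-→d9:-→d10:-→d11:-→d12:-→d13:-→d14:-→d15:-→d16:H0→d17:-→d18:-→d19:-→d20:-→d21:H4→d22:-→d23:-→d24:H1→d25:-→d26:H1→d27:-→d28:H3→d29:-→d30:-→d31:-→d32:H4  best=H4
  + 77.184.0.0/13 (H1) depth=13
  + 162.30.0.0/15 (H4) depth=15
  + 162.31.231.80/28 (H4) depth=28
  + 162.0.0.0/8 (H2) depth=8
  ? 162.31.231.2  path d0:H2→d1:-→d2:-→d3:-→d4:-→d5:-→d6:-→d7:-→d8:H2→d9:-→d10:-→d11:-→d12:-→d13:-→d14:-→d15:H4→d16:H0→d17:-→d18:-→d19:-→d20:-→d21:H4→d22:-→d23:-→d24:H1→d25:-  best=H1
  + 162.31.224.0/20 (H4) depth=20
  del 162.31.224.0/21 (clear depth 21)

== LOOKUPS ==
["H3","H2","H2","H0","H2","H4","H0","H4","H4","H1"]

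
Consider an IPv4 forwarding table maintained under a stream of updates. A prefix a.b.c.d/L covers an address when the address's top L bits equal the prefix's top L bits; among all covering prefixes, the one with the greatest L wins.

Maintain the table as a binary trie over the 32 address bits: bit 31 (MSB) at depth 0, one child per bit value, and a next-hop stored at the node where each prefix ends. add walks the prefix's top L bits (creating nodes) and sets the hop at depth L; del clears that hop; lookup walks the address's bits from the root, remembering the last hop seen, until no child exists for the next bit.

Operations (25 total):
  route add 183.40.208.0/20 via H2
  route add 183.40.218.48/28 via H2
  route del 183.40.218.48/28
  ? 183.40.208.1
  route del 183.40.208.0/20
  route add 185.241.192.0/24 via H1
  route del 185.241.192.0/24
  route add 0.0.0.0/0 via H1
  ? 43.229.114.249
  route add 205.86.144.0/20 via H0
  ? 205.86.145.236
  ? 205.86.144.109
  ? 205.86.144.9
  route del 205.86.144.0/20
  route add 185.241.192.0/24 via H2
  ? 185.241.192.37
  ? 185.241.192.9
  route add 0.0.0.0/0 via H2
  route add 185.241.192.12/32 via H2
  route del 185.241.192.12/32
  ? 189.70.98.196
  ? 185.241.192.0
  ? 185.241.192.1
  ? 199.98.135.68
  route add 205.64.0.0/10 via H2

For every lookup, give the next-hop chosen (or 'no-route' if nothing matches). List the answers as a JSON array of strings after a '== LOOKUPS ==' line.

Apply in order:
  add 183.40.208.0/20 -> H2 at depth 20
  add 183.40.218.48/28 -> H2 at depth 28
  - 183.40.218.48/28 clear@28
  ? 183.40.208.1  path d0:-→d1:-→d2:-→d3:-→d4:-→d5:-→d6:-→d7:-→d8:-→d9:-→d10:-→d11:-→d12:-→d13:-→d14:-→d15:-→d16:-→d17:-→d18:-→d19:-→d20:H2  best=H2
  - 183.40.208.0/20 clear@20
  add 185.241.192.0/24 -> H1 at depth 24
  - 185.241.192.0/24 clear@24
  add 0.0.0.0/0 -> H1 at depth 0
  ? 43.229.114.249  path d0:H1  best=H1
  add 205.86.144.0/20 -> H0 at depth 20
  ? 205.86.145.236  path d0:H1→d1:-→d2:-→d3:-→d4:-→d5:-→d6:-→d7:-→d8:-→d9:-→d10:-→d11:-→d12:-→d13:-→d14:-→d15:-→d16:-→d17:-→d18:-→d19:-→d20:H0  best=H0
  ? 205.86.144.109  path d0:H1→d1:-→d2:-→d3:-→d4:-→d5:-→d6:-→d7:-→d8:-→d9:-→d10:-→d11:-→d12:-→d13:-→d14:-→d15:-→d16:-→d17:-→d18:-→d19:-→d20:H0  best=H0
  ? 205.86.144.9  path d0:H1→d1:-→d2:-→d3:-→d4:-→d5:-→d6:-→d7:-→d8:-→d9:-→d10:-→d11:-→d12:-→d13:-→d14:-→d15:-→d16:-→d17:-→d18:-→d19:-→d20:H0  best=H0
  - 205.86.144.0/20 clear@20
  add 185.241.192.0/24 -> H2 at depth 24
  ? 185.241.192.37  path d0:H1→d1:-→d2:-→d3:-→d4:-→d5:-→d6:-→d7:-→d8:-→d9:-→d10:-→d11:-→d12:-→d13:-→d14:-→d15:-→d16:-→d17:-→d18:-→d19:-→d20:-→d21:-→d22:-→d23:-→d24:H2  best=H2
  ? 185.241.192.9  path d0:H1→d1:-→d2:-→d3:-→d4:-→d5:-→d6:-→d7:-→d8:-→d9:-→d10:-→d11:-→d12:-→d13:-→d14:-→d15:-→d16:-→d17:-→d18:-→d19:-→d20:-→d21:-→d22:-→d23:-→d24:H2  best=H2
  add 0.0.0.0/0 -> H2 at depth 0
  add 185.241.192.12/32 -> H2 at depth 32
  - 185.241.192.12/32 clear@32
  ? 189.70.98.196  path d0:H2→d1:-→d2:-→d3:-→d4:-→d5:-  best=H2
  ? 185.241.192.0  path d0:H2→d1:-→d2:-→d3:-→d4:-→d5:-→d6:-→d7:-→d8:-→d9:-→d10:-→d11:-→d12:-→d13:-→d14:-→d15:-→d16:-→d17:-→d18:-→d19:-→d20:-→d21:-→d22:-→d23:-→d24:H2→d25:-→d26:-→d27:-→d28:-  best=H2
  ? 185.241.192.1  path d0:H2→d1:-→d2:-→d3:-→d4:-→d5:-→d6:-→d7:-→d8:-→d9:-→d10:-→d11:-→d12:-→d13:-→d14:-→d15:-→d16:-→d17:-→d18:-→d19:-→d20:-→d21:-→d22:-→d23:-→d24:H2→d25:-→d26:-→d27:-→d28:-  best=H2
  ? 199.98.135.68  path d0:H2→d1:-→d2:-→d3:-→d4:-  best=H2
  add 205.64.0.0/10 -> H2 at depth 10

== LOOKUPS ==
["H2","H1","H0","H0","H0","H2","H2","H2","H2","H2","H2"]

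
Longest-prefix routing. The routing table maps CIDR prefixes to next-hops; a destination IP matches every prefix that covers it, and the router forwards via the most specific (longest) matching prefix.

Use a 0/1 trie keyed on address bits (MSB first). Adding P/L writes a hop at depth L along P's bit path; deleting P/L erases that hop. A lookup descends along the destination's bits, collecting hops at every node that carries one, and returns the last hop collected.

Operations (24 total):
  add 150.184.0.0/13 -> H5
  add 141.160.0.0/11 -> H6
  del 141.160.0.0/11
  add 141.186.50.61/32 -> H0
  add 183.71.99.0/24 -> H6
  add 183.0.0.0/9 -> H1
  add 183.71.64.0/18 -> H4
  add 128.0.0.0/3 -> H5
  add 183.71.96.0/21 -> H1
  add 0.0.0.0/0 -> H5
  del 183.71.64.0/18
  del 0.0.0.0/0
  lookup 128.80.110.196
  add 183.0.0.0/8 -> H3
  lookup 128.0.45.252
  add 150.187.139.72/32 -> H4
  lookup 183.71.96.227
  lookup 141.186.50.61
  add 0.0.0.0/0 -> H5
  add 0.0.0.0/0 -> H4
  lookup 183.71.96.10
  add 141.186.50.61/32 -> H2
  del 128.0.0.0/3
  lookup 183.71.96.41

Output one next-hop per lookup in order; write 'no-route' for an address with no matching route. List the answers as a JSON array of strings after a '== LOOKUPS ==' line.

Process each operation:
  add 150.184.0.0/13 -> H5 at depth 13
  add 141.160.0.0/11 -> H6 at depth 11
  - 141.160.0.0/11 clear@11
  add 141.186.50.61/32 -> H0 at depth 32
  add 183.71.99.0/24 -> H6 at depth 24
  add 183.0.0.0/9 -> H1 at depth 9
  add 183.71.64.0/18 -> H4 at depth 18
  add 128.0.0.0/3 -> H5 at depth 3
  add 183.71.96.0/21 -> H1 at depth 21
  add 0.0.0.0/0 -> H5 at depth 0
  - 183.71.64.0/18 clear@18
  - 0.0.0.0/0 clear@0
  lookup 128.80.110.196: bits 1000 walk d0:-→d1:-→d2:-→d3:H5→d4:- -> H5
  add 183.0.0.0/8 -> H3 at depth 8
  lookup 128.0.45.252: bits 1000 walk d0:-→d1:-→d2:-→d3:H5→d4:- -> H5
  add 150.187.139.72/32 -> H4 at depth 32
  lookup 183.71.96.227: bits 1011011101000111011000 walk d0:-→d1:-→d2:-→d3:-→d4:-→d5:-→d6:-→d7:-→d8:H3→d9:H1→d10:-→d11:-→d12:-→d13:-→d14:-→d15:-→d16:-→d17:-→d18:-→d19:-→d20:-→d21:H1→d22:- -> H1
  lookup 141.186.50.61: bits 10001101101110100011001000111101 walk d0:-→d1:-→d2:-→d3:H5→d4:-→d5:-→d6:-→d7:-→d8:-→d9:-→d10:-→d11:-→d12:-→d13:-→d14:-→d15:-→d16:-→d17:-→d18:-→d19:-→d20:-→d21:-→d22:-→d23:-→d24:-→d25:-→d26:-→d27:-→d28:-→d29:-→d30:-→d31:-→d32:H0 -> H0
  add 0.0.0.0/0 -> H5 at depth 0
  add 0.0.0.0/0 -> H4 at depth 0
  lookup 183.71.96.10: bits 1011011101000111011000 walk d0:H4→d1:-→d2:-→d3:-→d4:-→d5:-→d6:-→d7:-→d8:H3→d9:H1→d10:-→d11:-→d12:-→d13:-→d14:-→d15:-→d16:-→d17:-→d18:-→d19:-→d20:-→d21:H1→d22:- -> H1
  add 141.186.50.61/32 -> H2 at depth 32
  - 128.0.0.0/3 clear@3
  lookup 183.71.96.41: bits 1011011101000111011000 walk d0:H4→d1:-→d2:-→d3:-→d4:-→d5:-→d6:-→d7:-→d8:H3→d9:H1→d10:-→d11:-→d12:-→d13:-→d14:-→d15:-→d16:-→d17:-→d18:-→d19:-→d20:-→d21:H1→d22:- -> H1

== LOOKUPS ==
["H5","H5","H1","H0","H1","H1"]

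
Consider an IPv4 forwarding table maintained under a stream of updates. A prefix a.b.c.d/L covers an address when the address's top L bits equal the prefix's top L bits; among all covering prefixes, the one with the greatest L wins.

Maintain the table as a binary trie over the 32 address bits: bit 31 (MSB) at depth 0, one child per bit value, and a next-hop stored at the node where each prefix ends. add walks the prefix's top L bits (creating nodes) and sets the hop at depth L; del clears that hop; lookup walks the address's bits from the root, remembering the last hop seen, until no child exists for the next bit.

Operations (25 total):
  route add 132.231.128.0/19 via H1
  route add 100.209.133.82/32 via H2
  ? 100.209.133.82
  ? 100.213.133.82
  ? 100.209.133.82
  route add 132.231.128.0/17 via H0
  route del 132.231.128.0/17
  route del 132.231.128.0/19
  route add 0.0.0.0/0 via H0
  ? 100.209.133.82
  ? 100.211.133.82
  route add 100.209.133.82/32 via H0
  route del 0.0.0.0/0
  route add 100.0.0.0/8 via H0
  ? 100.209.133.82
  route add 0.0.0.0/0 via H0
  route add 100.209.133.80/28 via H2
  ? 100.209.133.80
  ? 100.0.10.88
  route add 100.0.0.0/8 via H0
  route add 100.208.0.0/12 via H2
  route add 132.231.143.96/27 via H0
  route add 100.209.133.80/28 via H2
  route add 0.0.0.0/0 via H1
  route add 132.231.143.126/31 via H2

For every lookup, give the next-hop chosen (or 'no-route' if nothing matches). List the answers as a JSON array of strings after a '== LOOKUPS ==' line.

Trace:
  + 132.231.128.0/19 (H1) depth=19
  + 100.209.133.82/32 (H2) depth=32
  ? 100.209.133.82  path d0:-→d1:-→d2:-→d3:-→d4:-→d5:-→d6:-→d7:-→d8:-→d9:-→d10:-→d11:-→d12:-→d13:-→d14:-→d15:-→d16:-→d17:-→d18:-→d19:-→d20:-→d21:-→d22:-→d23:-→d24:-→d25:-→d26:-→d27:-→d28:-→d29:-→d30:-→d31:-→d32:H2  best=H2
  ? 100.213.133.82  path d0:-→d1:-→d2:-→d3:-→d4:-→d5:-→d6:-→d7:-→d8:-→d9:-→d10:-→d11:-→d12:-→d13:-  best=no-route
  ? 100.209.133.82  path d0:-→d1:-→d2:-→d3:-→d4:-→d5:-→d6:-→d7:-→d8:-→d9:-→d10:-→d11:-→d12:-→d13:-→d14:-→d15:-→d16:-→d17:-→d18:-→d19:-→d20:-→d21:-→d22:-→d23:-→d24:-→d25:-→d26:-→d27:-→d28:-→d29:-→d30:-→d31:-→d32:H2  best=H2
  + 132.231.128.0/17 (H0) depth=17
  del 132.231.128.0/17 (clear depth 17)
  del 132.231.128.0/19 (clear depth 19)
  + 0.0.0.0/0 (H0) depth=0
  ? 100.209.133.82  path d0:H0→d1:-→d2:-→d3:-→d4:-→d5:-→d6:-→d7:-→d8:-→d9:-→d10:-→d11:-→d12:-→d13:-→d14:-→d15:-→d16:-→d17:-→d18:-→d19:-→d20:-→d21:-→d22:-→d23:-→d24:-→d25:-→d26:-→d27:-→d28:-→d29:-→d30:-→d31:-→d32:H2  best=H2
  ? 100.211.133.82  path d0:H0→d1:-→d2:-→d3:-→d4:-→d5:-→d6:-→d7:-→d8:-→d9:-→d10:-→d11:-→d12:-→d13:-→d14:-  best=H0
  + 100.209.133.82/32 (H0) depth=32
  del 0.0.0.0/0 (clear depth 0)
  + 100.0.0.0/8 (H0) depth=8
  ? 100.209.133.82  path d0:-→d1:-→d2:-→d3:-→d4:-→d5:-→d6:-→d7:-→d8:H0→d9:-→d10:-→d11:-→d12:-→d13:-→d14:-→d15:-→d16:-→d17:-→d18:-→d19:-→d20:-→d21:-→d22:-→d23:-→d24:-→d25:-→d26:-→d27:-→d28:-→d29:-→d30:-→d31:-→d32:H0  best=H0
  + 0.0.0.0/0 (H0) depth=0
  + 100.209.133.80/28 (H2) depth=28
  ? 100.209.133.80  path d0:H0→d1:-→d2:-→d3:-→d4:-→d5:-→d6:-→d7:-→d8:H0→d9:-→d10:-→d11:-→d12:-→d13:-→d14:-→d15:-→d16:-→d17:-→d18:-→d19:-→d20:-→d21:-→d22:-→d23:-→d24:-→d25:-→d26:-→d27:-→d28:H2→d29:-→d30:-  best=H2
  ? 100.0.10.88  path d0:H0→d1:-→d2:-→d3:-→d4:-→d5:-→d6:-→d7:-→d8:H0  best=H0
  + 100.0.0.0/8 (H0) depth=8
  + 100.208.0.0/12 (H2) depth=12
  + 132.231.143.96/27 (H0) depth=27
  + 100.209.133.80/28 (H2) depth=28
  + 0.0.0.0/0 (H1) depth=0
  + 132.231.143.126/31 (H2) depth=31

== LOOKUPS ==
["H2","no-route","H2","H2","H0","H0","H2","H0"]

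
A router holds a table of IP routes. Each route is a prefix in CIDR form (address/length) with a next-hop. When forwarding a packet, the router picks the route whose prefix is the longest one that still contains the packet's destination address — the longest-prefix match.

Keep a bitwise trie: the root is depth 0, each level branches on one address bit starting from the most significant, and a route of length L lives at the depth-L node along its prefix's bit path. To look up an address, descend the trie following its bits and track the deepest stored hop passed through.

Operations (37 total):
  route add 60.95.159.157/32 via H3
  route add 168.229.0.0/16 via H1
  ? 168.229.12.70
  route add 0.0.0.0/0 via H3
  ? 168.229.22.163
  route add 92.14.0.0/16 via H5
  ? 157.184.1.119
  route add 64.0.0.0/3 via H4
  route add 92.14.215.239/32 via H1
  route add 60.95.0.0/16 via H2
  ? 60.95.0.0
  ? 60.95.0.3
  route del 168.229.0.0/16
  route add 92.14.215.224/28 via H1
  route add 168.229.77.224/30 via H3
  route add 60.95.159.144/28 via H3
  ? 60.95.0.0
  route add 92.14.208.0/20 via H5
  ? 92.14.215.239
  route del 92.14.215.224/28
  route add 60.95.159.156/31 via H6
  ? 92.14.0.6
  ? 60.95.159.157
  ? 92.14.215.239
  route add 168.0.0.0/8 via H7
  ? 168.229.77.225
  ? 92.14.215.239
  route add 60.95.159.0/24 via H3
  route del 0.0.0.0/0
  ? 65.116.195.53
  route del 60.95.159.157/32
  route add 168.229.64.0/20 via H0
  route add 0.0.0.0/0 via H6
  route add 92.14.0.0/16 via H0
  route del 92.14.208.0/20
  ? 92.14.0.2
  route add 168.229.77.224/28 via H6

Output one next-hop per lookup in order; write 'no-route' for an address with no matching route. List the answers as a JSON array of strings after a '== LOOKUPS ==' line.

Apply in order:
  + 60.95.159.157/32 (H3) depth=32
  + 168.229.0.0/16 (H1) depth=16
  ? 168.229.12.70  path d0:-→d1:-→d2:-→d3:-→d4:-→d5:-→d6:-→d7:-→d8:-→d9:-→d10:-→d11:-→d12:-→d13:-→d14:-→d15:-→d16:H1  best=H1
  + 0.0.0.0/0 (H3) depth=0
  ? 168.229.22.163  path d0:H3→d1:-→d2:-→d3:-→d4:-→d5:-→d6:-→d7:-→d8:-→d9:-→d10:-→d11:-→d12:-→d13:-→d14:-→d15:-→d16:H1  best=H1
  + 92.14.0.0/16 (H5) depth=16
  ? 157.184.1.119  path d0:H3→d1:-→d2:-  best=H3
  + 64.0.0.0/3 (H4) depth=3
  + 92.14.215.239/32 (H1) depth=32
  + 60.95.0.0/16 (H2) depth=16
  ? 60.95.0.0  path d0:H3→d1:-→d2:-→d3:-→d4:-→d5:-→d6:-→d7:-→d8:-→d9:-→d10:-→d11:-→d12:-→d13:-→d14:-→d15:-→d16:H2  best=H2
  ? 60.95.0.3  path d0:H3→d1:-→d2:-→d3:-→d4:-→d5:-→d6:-→d7:-→d8:-→d9:-→d10:-→d11:-→d12:-→d13:-→d14:-→d15:-→d16:H2  best=H2
  del 168.229.0.0/16 (clear depth 16)
  + 92.14.215.224/28 (H1) depth=28
  + 168.229.77.224/30 (H3) depth=30
  + 60.95.159.144/28 (H3) depth=28
  ? 60.95.0.0  path d0:H3→d1:-→d2:-→d3:-→d4:-→d5:-→d6:-→d7:-→d8:-→d9:-→d10:-→d11:-→d12:-→d13:-→d14:-→d15:-→d16:H2  best=H2
  + 92.14.208.0/20 (H5) depth=20
  ? 92.14.215.239  path d0:H3→d1:-→d2:-→d3:H4→d4:-→d5:-→d6:-→d7:-→d8:-→d9:-→d10:-→d11:-→d12:-→d13:-→d14:-→d15:-→d16:H5→d17:-→d18:-→d19:-→d20:H5→d21:-→d22:-→d23:-→d24:-→d25:-→d26:-→d27:-→d28:H1→d29:-→d30:-→d31:-→d32:H1  best=H1
  del 92.14.215.224/28 (clear depth 28)
  + 60.95.159.156/31 (H6) depth=31
  ? 92.14.0.6  path d0:H3→d1:-→d2:-→d3:H4→d4:-→d5:-→d6:-→d7:-→d8:-→d9:-→d10:-→d11:-→d12:-→d13:-→d14:-→d15:-→d16:H5  best=H5
  ? 60.95.159.157  path d0:H3→d1:-→d2:-→d3:-→d4:-→d5:-→d6:-→d7:-→d8:-→d9:-→d10:-→d11:-→d12:-→d13:-→d14:-→d15:-→d16:H2→d17:-→d18:-→d19:-→d20:-→d21:-→d22:-→d23:-→d24:-→d25:-→d26:-→d27:-→d28:H3→d29:-→d30:-→d31:H6→d32:H3  best=H3
  ? 92.14.215.239  path d0:H3→d1:-→d2:-→d3:H4→d4:-→d5:-→d6:-→d7:-→d8:-→d9:-→d10:-→d11:-→d12:-→d13:-→d14:-→d15:-→d16:H5→d17:-→d18:-→d19:-→d20:H5→d21:-→d22:-→d23:-→d24:-→d25:-→d26:-→d27:-→d28:-→d29:-→d30:-→d31:-→d32:H1  best=H1
  + 168.0.0.0/8 (H7) depth=8
  ? 168.229.77.225  path d0:H3→d1:-→d2:-→d3:-→d4:-→d5:-→d6:-→d7:-→d8:H7→d9:-→d10:-→d11:-→d12:-→d13:-→d14:-→d15:-→d16:-→d17:-→d18:-→d19:-→d20:-→d21:-→d22:-→d23:-→d24:-→d25:-→d26:-→d27:-→d28:-→d29:-→d30:H3  best=H3
  ? 92.14.215.239  path d0:H3→d1:-→d2:-→d3:H4→d4:-→d5:-→d6:-→d7:-→d8:-→d9:-→d10:-→d11:-→d12:-→d13:-→d14:-→d15:-→d16:H5→d17:-→d18:-→d19:-→d20:H5→d21:-→d22:-→d23:-→d24:-→d25:-→d26:-→d27:-→d28:-→d29:-→d30:-→d31:-→d32:H1  best=H1
  + 60.95.159.0/24 (H3) depth=24
  del 0.0.0.0/0 (clear depth 0)
  ? 65.116.195.53  path d0:-→d1:-→d2:-→d3:H4  best=H4
  del 60.95.159.157/32 (clear depth 32)
  + 168.229.64.0/20 (H0) depth=20
  + 0.0.0.0/0 (H6) depth=0
  + 92.14.0.0/16 (H0) depth=16
  del 92.14.208.0/20 (clear depth 20)
  ? 92.14.0.2  path d0:H6→d1:-→d2:-→d3:H4→d4:-→d5:-→d6:-→d7:-→d8:-→d9:-→d10:-→d11:-→d12:-→d13:-→d14:-→d15:-→d16:H0  best=H0
  + 168.229.77.224/28 (H6) depth=28

== LOOKUPS ==
["H1","H1","H3","H2","H2","H2","H1","H5","H3","H1","H3","H1","H4","H0"]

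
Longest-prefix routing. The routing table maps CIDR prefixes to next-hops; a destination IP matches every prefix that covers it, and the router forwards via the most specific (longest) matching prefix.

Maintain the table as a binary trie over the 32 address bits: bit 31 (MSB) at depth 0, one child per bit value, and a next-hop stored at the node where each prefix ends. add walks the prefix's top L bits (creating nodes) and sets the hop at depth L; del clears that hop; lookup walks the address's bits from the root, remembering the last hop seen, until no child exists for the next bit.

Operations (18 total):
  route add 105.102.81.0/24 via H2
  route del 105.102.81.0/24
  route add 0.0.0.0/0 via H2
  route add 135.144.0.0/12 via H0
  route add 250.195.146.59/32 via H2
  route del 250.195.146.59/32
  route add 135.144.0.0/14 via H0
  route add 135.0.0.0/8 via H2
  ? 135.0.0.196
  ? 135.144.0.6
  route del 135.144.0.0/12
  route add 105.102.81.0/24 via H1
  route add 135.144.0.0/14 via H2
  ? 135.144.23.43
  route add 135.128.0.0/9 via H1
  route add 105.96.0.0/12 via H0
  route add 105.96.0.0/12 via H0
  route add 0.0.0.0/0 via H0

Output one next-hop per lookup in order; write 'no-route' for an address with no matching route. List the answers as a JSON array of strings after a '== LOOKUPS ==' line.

Trace:
  + 105.102.81.0/24 (H2) depth=24
  del 105.102.81.0/24 (clear depth 24)
  + 0.0.0.0/0 (H2) depth=0
  + 135.144.0.0/12 (H0) depth=12
  + 250.195.146.59/32 (H2) depth=32
  del 250.195.146.59/32 (clear depth 32)
  + 135.144.0.0/14 (H0) depth=14
  + 135.0.0.0/8 (H2) depth=8
  ? 135.0.0.196  path d0:H2→d1:-→d2:-→d3:-→d4:-→d5:-→d6:-→d7:-→d8:H2  best=H2
  ? 135.144.0.6  path d0:H2→d1:-→d2:-→d3:-→d4:-→d5:-→d6:-→d7:-→d8:H2→d9:-→d10:-→d11:-→d12:H0→d13:-→d14:H0  best=H0
  del 135.144.0.0/12 (clear depth 12)
  + 105.102.81.0/24 (H1) depth=24
  + 135.144.0.0/14 (H2) depth=14
  ? 135.144.23.43  path d0:H2→d1:-→d2:-→d3:-→d4:-→d5:-→d6:-→d7:-→d8:H2→d9:-→d10:-→d11:-→d12:-→d13:-→d14:H2  best=H2
  + 135.128.0.0/9 (H1) depth=9
  + 105.96.0.0/12 (H0) depth=12
  + 105.96.0.0/12 (H0) depth=12
  + 0.0.0.0/0 (H0) depth=0

== LOOKUPS ==
["H2","H0","H2"]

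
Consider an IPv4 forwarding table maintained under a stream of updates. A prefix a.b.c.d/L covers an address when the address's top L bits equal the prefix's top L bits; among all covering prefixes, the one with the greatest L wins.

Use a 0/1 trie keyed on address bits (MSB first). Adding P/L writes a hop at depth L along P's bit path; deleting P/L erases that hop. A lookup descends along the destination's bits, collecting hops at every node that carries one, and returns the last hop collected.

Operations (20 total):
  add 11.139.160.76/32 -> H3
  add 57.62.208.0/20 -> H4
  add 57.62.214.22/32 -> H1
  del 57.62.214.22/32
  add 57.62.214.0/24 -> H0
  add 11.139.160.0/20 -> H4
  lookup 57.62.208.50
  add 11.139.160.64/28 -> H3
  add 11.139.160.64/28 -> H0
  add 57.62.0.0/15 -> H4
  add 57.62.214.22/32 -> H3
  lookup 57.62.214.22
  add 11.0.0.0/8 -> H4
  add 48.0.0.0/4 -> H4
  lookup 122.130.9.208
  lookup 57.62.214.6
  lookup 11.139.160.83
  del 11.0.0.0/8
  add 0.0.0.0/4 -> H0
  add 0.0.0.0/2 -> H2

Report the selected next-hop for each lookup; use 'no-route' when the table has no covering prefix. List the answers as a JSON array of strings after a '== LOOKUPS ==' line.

Apply in order:
  add 11.139.160.76/32 -> H3 at depth 32
  add 57.62.208.0/20 -> H4 at depth 20
  add 57.62.214.22/32 -> H1 at depth 32
  del 57.62.214.22/32 (clear depth 32)
  add 57.62.214.0/24 -> H0 at depth 24
  add 11.139.160.0/20 -> H4 at depth 20
  lookup 57.62.208.50: bits 001110010011111011010 walk d0:-→d1:-→d2:-→d3:-→d4:-→d5:-→d6:-→d7:-→d8:-→d9:-→d10:-→d11:-→d12:-→d13:-→d14:-→d15:-→d16:-→d17:-→d18:-→d19:-→d20:H4→d21:- -> H4
  add 11.139.160.64/28 -> H3 at depth 28
  add 11.139.160.64/28 -> H0 at depth 28
  add 57.62.0.0/15 -> H4 at depth 15
  add 57.62.214.22/32 -> H3 at depth 32
  lookup 57.62.214.22: bits 00111001001111101101011000010110 walk d0:-→d1:-→d2:-→d3:-→d4:-→d5:-→d6:-→d7:-→d8:-→d9:-→d10:-→d11:-→d12:-→d13:-→d14:-→d15:H4→d16:-→d17:-→d18:-→d19:-→d20:H4→d21:-→d22:-→d23:-→d24:H0→d25:-→d26:-→d27:-→d28:-→d29:-→d30:-→d31:-→d32:H3 -> H3
  add 11.0.0.0/8 -> H4 at depth 8
  add 48.0.0.0/4 -> H4 at depth 4
  lookup 122.130.9.208: bits 0 walk d0:-→d1:- -> no-route
  lookup 57.62.214.6: bits 001110010011111011010110000 walk d0:-→d1:-→d2:-→d3:-→d4:H4→d5:-→d6:-→d7:-→d8:-→d9:-→d10:-→d11:-→d12:-→d13:-→d14:-→d15:H4→d16:-→d17:-→d18:-→d19:-→d20:H4→d21:-→d22:-→d23:-→d24:H0→d25:-→d26:-→d27:- -> H0
  lookup 11.139.160.83: bits 000010111000101110100000010 walk d0:-→d1:-→d2:-→d3:-→d4:-→d5:-→d6:-→d7:-→d8:H4→d9:-→d10:-→d11:-→d12:-→d13:-→d14:-→d15:-→d16:-→d17:-→d18:-→d19:-→d20:H4→d21:-→d22:-→d23:-→d24:-→d25:-→d26:-→d27:- -> H4
  del 11.0.0.0/8 (clear depth 8)
  add 0.0.0.0/4 -> H0 at depth 4
  add 0.0.0.0/2 -> H2 at depth 2

== LOOKUPS ==
["H4","H3","no-route","H0","H4"]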